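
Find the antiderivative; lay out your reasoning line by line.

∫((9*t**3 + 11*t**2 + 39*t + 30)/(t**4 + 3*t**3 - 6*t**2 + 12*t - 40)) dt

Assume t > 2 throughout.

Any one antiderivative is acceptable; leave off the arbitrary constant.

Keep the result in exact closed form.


Step 1. Decompose ∫((9*t**3 + 11*t**2 + 39*t + 30)/(t**4 + 3*t**3 - 6*t**2 + 12*t - 40)) dt by partial fractions, (9*t**3 + 11*t**2 + 39*t + 30)/(t**4 + 3*t**3 - 6*t**2 + 12*t - 40) = 1/(t**2 + 4) + 5/(t + 5) + 4/(t - 2): now ∫(4/(t - 2)) dt + ∫(5/(t + 5)) dt + ∫(1/(t**2 + 4)) dt.
Step 2. Evaluate the standard form [assuming t > -5]: now 5*log(t + 5) + ∫(4/(t - 2)) dt + ∫(1/(t**2 + 4)) dt.
Step 3. Evaluate the standard form [assuming t > 2]: now 4*log(t - 2) + 5*log(t + 5) + ∫(1/(t**2 + 4)) dt.
Step 4. Evaluate the standard form: now 4*log(t - 2) + 5*log(t + 5) + atan(t/2)/2.
Answer: 4*log(t - 2) + 5*log(t + 5) + atan(t/2)/2.


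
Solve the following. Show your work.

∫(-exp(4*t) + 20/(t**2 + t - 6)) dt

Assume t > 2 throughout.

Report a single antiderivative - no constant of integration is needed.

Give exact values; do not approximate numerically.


Step 1. Rewrite: now ∫(20/(t**2 + t - 6)) dt + ∫(-exp(4*t)) dt.
Step 2. Decompose ∫(20/(t**2 + t - 6)) dt by partial fractions, 20/(t**2 + t - 6) = -4/(t + 3) + 4/(t - 2): now ∫(4/(t - 2)) dt + ∫(-4/(t + 3)) dt + ∫(-exp(4*t)) dt.
Step 3. Evaluate the standard form [assuming t > 2]: now 4*log(t - 2) + ∫(-4/(t + 3)) dt + ∫(-exp(4*t)) dt.
Step 4. Evaluate the standard form [assuming t > -3]: now 4*log(t - 2) - 4*log(t + 3) + ∫(-exp(4*t)) dt.
Step 5. Evaluate the standard form: now -exp(4*t)/4 + 4*log(t - 2) - 4*log(t + 3).
Answer: -exp(4*t)/4 + 4*log(t - 2) - 4*log(t + 3).


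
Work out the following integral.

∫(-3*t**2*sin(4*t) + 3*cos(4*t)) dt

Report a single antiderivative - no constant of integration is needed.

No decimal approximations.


Answer: 3*t**2*cos(4*t)/4 - 3*t*sin(4*t)/8 + 3*sin(4*t)/4 - 3*cos(4*t)/32.


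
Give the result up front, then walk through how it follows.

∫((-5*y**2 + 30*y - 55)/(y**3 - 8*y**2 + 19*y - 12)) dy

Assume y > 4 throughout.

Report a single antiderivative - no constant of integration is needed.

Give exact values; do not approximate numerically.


The answer is -5*log(y - 4) + 5*log(y - 3) - 5*log(y - 1).
Step 1. Decompose ∫((-5*y**2 + 30*y - 55)/(y**3 - 8*y**2 + 19*y - 12)) dy by partial fractions, (-5*y**2 + 30*y - 55)/(y**3 - 8*y**2 + 19*y - 12) = -5/(y - 1) + 5/(y - 3) - 5/(y - 4): now ∫(-5/(y - 4)) dy + ∫(5/(y - 3)) dy + ∫(-5/(y - 1)) dy.
Step 2. Evaluate the standard form [assuming y > 3]: now 5*log(y - 3) + ∫(-5/(y - 4)) dy + ∫(-5/(y - 1)) dy.
Step 3. Evaluate the standard form [assuming y > 4]: now -5*log(y - 4) + 5*log(y - 3) + ∫(-5/(y - 1)) dy.
Step 4. Evaluate the standard form [assuming y > 1]: now -5*log(y - 4) + 5*log(y - 3) - 5*log(y - 1).
Answer: -5*log(y - 4) + 5*log(y - 3) - 5*log(y - 1).


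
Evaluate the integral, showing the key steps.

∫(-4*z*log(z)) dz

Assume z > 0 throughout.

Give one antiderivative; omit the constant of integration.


Step 1. Integrate ∫(-4*z*log(z)) dz by parts with u = log(z), dv = (-4*z) dz, so v = -2*z**2 [assuming z > 0]: now -2*z**2*log(z) + ∫(2*z) dz.
Step 2. Evaluate the standard form: now -2*z**2*log(z) + z**2.
Answer: -2*z**2*log(z) + z**2.


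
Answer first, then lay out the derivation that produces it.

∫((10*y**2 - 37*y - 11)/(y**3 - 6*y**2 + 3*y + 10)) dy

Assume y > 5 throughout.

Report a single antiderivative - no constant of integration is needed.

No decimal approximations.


The answer is 3*log(y - 5) + 5*log(y - 2) + 2*log(y + 1).
Step 1. Decompose ∫((10*y**2 - 37*y - 11)/(y**3 - 6*y**2 + 3*y + 10)) dy by partial fractions, (10*y**2 - 37*y - 11)/(y**3 - 6*y**2 + 3*y + 10) = 2/(y + 1) + 5/(y - 2) + 3/(y - 5): now ∫(3/(y - 5)) dy + ∫(5/(y - 2)) dy + ∫(2/(y + 1)) dy.
Step 2. Evaluate the standard form [assuming y > -1]: now 2*log(y + 1) + ∫(3/(y - 5)) dy + ∫(5/(y - 2)) dy.
Step 3. Evaluate the standard form [assuming y > 5]: now 3*log(y - 5) + 2*log(y + 1) + ∫(5/(y - 2)) dy.
Step 4. Evaluate the standard form [assuming y > 2]: now 3*log(y - 5) + 5*log(y - 2) + 2*log(y + 1).
Answer: 3*log(y - 5) + 5*log(y - 2) + 2*log(y + 1).


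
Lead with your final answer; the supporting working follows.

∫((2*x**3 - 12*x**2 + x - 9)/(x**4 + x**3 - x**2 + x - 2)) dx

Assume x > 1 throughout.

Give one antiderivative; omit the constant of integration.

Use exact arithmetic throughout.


The answer is -3*log(x - 1) + 5*log(x + 2) - atan(x).
Step 1. Decompose ∫((2*x**3 - 12*x**2 + x - 9)/(x**4 + x**3 - x**2 + x - 2)) dx by partial fractions, (2*x**3 - 12*x**2 + x - 9)/(x**4 + x**3 - x**2 + x - 2) = -1/(x**2 + 1) + 5/(x + 2) - 3/(x - 1): now ∫(-3/(x - 1)) dx + ∫(5/(x + 2)) dx + ∫(-1/(x**2 + 1)) dx.
Step 2. Evaluate the standard form [assuming x > -2]: now 5*log(x + 2) + ∫(-3/(x - 1)) dx + ∫(-1/(x**2 + 1)) dx.
Step 3. Evaluate the standard form [assuming x > 1]: now -3*log(x - 1) + 5*log(x + 2) + ∫(-1/(x**2 + 1)) dx.
Step 4. Evaluate the standard form: now -3*log(x - 1) + 5*log(x + 2) - atan(x).
Answer: -3*log(x - 1) + 5*log(x + 2) - atan(x).


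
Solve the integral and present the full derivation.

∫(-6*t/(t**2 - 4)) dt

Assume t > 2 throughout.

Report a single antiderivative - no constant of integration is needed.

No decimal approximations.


Step 1. Decompose ∫(-6*t/(t**2 - 4)) dt by partial fractions, -6*t/(t**2 - 4) = -3/(t + 2) - 3/(t - 2): now ∫(-3/(t - 2)) dt + ∫(-3/(t + 2)) dt.
Step 2. Evaluate the standard form [assuming t > -2]: now -3*log(t + 2) + ∫(-3/(t - 2)) dt.
Step 3. Evaluate the standard form [assuming t > 2]: now -3*log(t - 2) - 3*log(t + 2).
Answer: -3*log(t - 2) - 3*log(t + 2).


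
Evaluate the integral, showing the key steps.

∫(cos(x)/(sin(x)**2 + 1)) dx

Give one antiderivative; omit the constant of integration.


Step 1. Substitute u = sin(x), turning ∫(cos(x)/(sin(x)**2 + 1)) dx into ∫(1/(u**2 + 1)) du: now ∫(1/(u**2 + 1)) du.
Step 2. Evaluate the standard form: now atan(u).
Step 3. Substitute back u = sin(x): now atan(sin(x)).
Answer: atan(sin(x)).


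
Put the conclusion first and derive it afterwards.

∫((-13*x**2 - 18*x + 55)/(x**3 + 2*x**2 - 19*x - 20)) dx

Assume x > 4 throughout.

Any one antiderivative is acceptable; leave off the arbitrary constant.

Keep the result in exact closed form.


The answer is -5*log(x - 4) - 3*log(x + 1) - 5*log(x + 5).
Step 1. Decompose ∫((-13*x**2 - 18*x + 55)/(x**3 + 2*x**2 - 19*x - 20)) dx by partial fractions, (-13*x**2 - 18*x + 55)/(x**3 + 2*x**2 - 19*x - 20) = -5/(x + 5) - 3/(x + 1) - 5/(x - 4): now ∫(-5/(x - 4)) dx + ∫(-3/(x + 1)) dx + ∫(-5/(x + 5)) dx.
Step 2. Evaluate the standard form [assuming x > -1]: now -3*log(x + 1) + ∫(-5/(x - 4)) dx + ∫(-5/(x + 5)) dx.
Step 3. Evaluate the standard form [assuming x > -5]: now -3*log(x + 1) - 5*log(x + 5) + ∫(-5/(x - 4)) dx.
Step 4. Evaluate the standard form [assuming x > 4]: now -5*log(x - 4) - 3*log(x + 1) - 5*log(x + 5).
Answer: -5*log(x - 4) - 3*log(x + 1) - 5*log(x + 5).


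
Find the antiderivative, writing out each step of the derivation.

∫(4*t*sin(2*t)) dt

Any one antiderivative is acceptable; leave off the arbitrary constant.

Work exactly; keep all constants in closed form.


Step 1. Integrate ∫(4*t*sin(2*t)) dt by parts with u = t, dv = (4*sin(2*t)) dt, so v = -2*cos(2*t): now -2*t*cos(2*t) + ∫(2*cos(2*t)) dt.
Step 2. Evaluate the standard form: now -2*t*cos(2*t) + sin(2*t).
Answer: -2*t*cos(2*t) + sin(2*t).


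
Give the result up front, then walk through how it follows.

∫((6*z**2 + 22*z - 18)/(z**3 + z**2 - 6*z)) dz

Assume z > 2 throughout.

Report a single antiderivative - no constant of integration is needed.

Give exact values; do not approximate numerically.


The answer is 3*log(z) + 5*log(z - 2) - 2*log(z + 3).
Step 1. Decompose ∫((6*z**2 + 22*z - 18)/(z**3 + z**2 - 6*z)) dz by partial fractions, (6*z**2 + 22*z - 18)/(z**3 + z**2 - 6*z) = -2/(z + 3) + 5/(z - 2) + 3/z: now ∫(3/z) dz + ∫(5/(z - 2)) dz + ∫(-2/(z + 3)) dz.
Step 2. Evaluate the standard form [assuming z > 2]: now 5*log(z - 2) + ∫(3/z) dz + ∫(-2/(z + 3)) dz.
Step 3. Evaluate the standard form [assuming z > -3]: now 5*log(z - 2) - 2*log(z + 3) + ∫(3/z) dz.
Step 4. Evaluate the standard form [assuming z > 0]: now 3*log(z) + 5*log(z - 2) - 2*log(z + 3).
Answer: 3*log(z) + 5*log(z - 2) - 2*log(z + 3).


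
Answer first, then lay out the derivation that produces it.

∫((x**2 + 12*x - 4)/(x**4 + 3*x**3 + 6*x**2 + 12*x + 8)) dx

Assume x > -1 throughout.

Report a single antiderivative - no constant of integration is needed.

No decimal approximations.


The answer is -3*log(x + 1) + 3*log(x + 2) + 2*atan(x/2).
Step 1. Decompose ∫((x**2 + 12*x - 4)/(x**4 + 3*x**3 + 6*x**2 + 12*x + 8)) dx by partial fractions, (x**2 + 12*x - 4)/(x**4 + 3*x**3 + 6*x**2 + 12*x + 8) = 4/(x**2 + 4) + 3/(x + 2) - 3/(x + 1): now ∫(-3/(x + 1)) dx + ∫(3/(x + 2)) dx + ∫(4/(x**2 + 4)) dx.
Step 2. Evaluate the standard form [assuming x > -2]: now 3*log(x + 2) + ∫(-3/(x + 1)) dx + ∫(4/(x**2 + 4)) dx.
Step 3. Evaluate the standard form [assuming x > -1]: now -3*log(x + 1) + 3*log(x + 2) + ∫(4/(x**2 + 4)) dx.
Step 4. Evaluate the standard form: now -3*log(x + 1) + 3*log(x + 2) + 2*atan(x/2).
Answer: -3*log(x + 1) + 3*log(x + 2) + 2*atan(x/2).


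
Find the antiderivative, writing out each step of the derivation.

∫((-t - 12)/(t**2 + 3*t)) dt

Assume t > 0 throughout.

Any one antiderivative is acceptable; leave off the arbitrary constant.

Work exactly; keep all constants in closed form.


Step 1. Decompose ∫((-t - 12)/(t**2 + 3*t)) dt by partial fractions, (-t - 12)/(t**2 + 3*t) = 3/(t + 3) - 4/t: now ∫(-4/t) dt + ∫(3/(t + 3)) dt.
Step 2. Evaluate the standard form [assuming t > -3]: now 3*log(t + 3) + ∫(-4/t) dt.
Step 3. Evaluate the standard form [assuming t > 0]: now -4*log(t) + 3*log(t + 3).
Answer: -4*log(t) + 3*log(t + 3).


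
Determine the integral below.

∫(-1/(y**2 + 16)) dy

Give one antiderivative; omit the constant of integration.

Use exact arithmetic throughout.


Answer: -atan(y/4)/4.


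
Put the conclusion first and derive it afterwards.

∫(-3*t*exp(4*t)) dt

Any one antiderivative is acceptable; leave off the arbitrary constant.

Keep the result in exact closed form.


The answer is -3*t*exp(4*t)/4 + 3*exp(4*t)/16.
Step 1. Integrate ∫(-3*t*exp(4*t)) dt by parts with u = t, dv = (-3*exp(4*t)) dt, so v = -3*exp(4*t)/4: now -3*t*exp(4*t)/4 + ∫(3*exp(4*t)/4) dt.
Step 2. Evaluate the standard form: now -3*t*exp(4*t)/4 + 3*exp(4*t)/16.
Answer: -3*t*exp(4*t)/4 + 3*exp(4*t)/16.


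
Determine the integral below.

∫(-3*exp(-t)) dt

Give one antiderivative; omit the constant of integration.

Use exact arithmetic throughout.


Answer: 3*exp(-t).


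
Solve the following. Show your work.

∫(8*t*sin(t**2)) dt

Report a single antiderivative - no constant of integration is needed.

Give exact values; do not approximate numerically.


Step 1. Substitute u = t**2, turning ∫(8*t*sin(t**2)) dt into ∫(4*sin(u)) du: now ∫(4*sin(u)) du.
Step 2. Evaluate the standard form: now -4*cos(u).
Step 3. Substitute back u = t**2: now -4*cos(t**2).
Answer: -4*cos(t**2).


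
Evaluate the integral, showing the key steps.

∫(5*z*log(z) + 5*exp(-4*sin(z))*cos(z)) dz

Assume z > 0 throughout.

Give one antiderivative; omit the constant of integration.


Step 1. Rewrite: now ∫(5*z*log(z)) dz + ∫(5*exp(-4*sin(z))*cos(z)) dz.
Step 2. Integrate ∫(5*z*log(z)) dz by parts with u = log(z), dv = (5*z) dz, so v = 5*z**2/2 [assuming z > 0]: now 5*z**2*log(z)/2 + ∫(-5*z/2) dz + ∫(5*exp(-4*sin(z))*cos(z)) dz.
Step 3. Evaluate the standard form: now 5*z**2*log(z)/2 - 5*z**2/4 + ∫(5*exp(-4*sin(z))*cos(z)) dz.
Step 4. Substitute u = sin(z), turning ∫(5*exp(-4*sin(z))*cos(z)) dz into ∫(5*exp(-4*u)) du: now 5*z**2*log(z)/2 - 5*z**2/4 + ∫(5*exp(-4*u)) du.
Step 5. Evaluate the standard form: now 5*z**2*log(z)/2 - 5*z**2/4 - 5*exp(-4*u)/4.
Step 6. Substitute back u = sin(z): now 5*z**2*log(z)/2 - 5*z**2/4 - 5*exp(-4*sin(z))/4.
Answer: 5*z**2*log(z)/2 - 5*z**2/4 - 5*exp(-4*sin(z))/4.


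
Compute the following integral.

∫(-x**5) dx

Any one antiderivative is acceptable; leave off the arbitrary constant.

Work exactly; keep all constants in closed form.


Answer: -x**6/6.


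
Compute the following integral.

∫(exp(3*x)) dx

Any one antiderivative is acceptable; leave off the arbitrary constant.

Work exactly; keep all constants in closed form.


Answer: exp(3*x)/3.


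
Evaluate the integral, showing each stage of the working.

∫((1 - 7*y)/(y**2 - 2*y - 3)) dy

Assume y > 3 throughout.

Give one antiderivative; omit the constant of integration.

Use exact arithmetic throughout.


Step 1. Decompose ∫((1 - 7*y)/(y**2 - 2*y - 3)) dy by partial fractions, (1 - 7*y)/(y**2 - 2*y - 3) = -2/(y + 1) - 5/(y - 3): now ∫(-5/(y - 3)) dy + ∫(-2/(y + 1)) dy.
Step 2. Evaluate the standard form [assuming y > 3]: now -5*log(y - 3) + ∫(-2/(y + 1)) dy.
Step 3. Evaluate the standard form [assuming y > -1]: now -5*log(y - 3) - 2*log(y + 1).
Answer: -5*log(y - 3) - 2*log(y + 1).


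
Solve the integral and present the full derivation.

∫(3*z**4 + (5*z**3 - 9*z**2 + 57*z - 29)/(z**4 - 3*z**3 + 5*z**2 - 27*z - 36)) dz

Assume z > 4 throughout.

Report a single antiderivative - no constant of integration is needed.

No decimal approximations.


Step 1. Rewrite: now ∫(3*z**4) dz + ∫((5*z**3 - 9*z**2 + 57*z - 29)/(z**4 - 3*z**3 + 5*z**2 - 27*z - 36)) dz.
Step 2. Decompose ∫((5*z**3 - 9*z**2 + 57*z - 29)/(z**4 - 3*z**3 + 5*z**2 - 27*z - 36)) dz by partial fractions, (5*z**3 - 9*z**2 + 57*z - 29)/(z**4 - 3*z**3 + 5*z**2 - 27*z - 36) = -4/(z**2 + 9) + 2/(z + 1) + 3/(z - 4): now ∫(3*z**4) dz + ∫(3/(z - 4)) dz + ∫(2/(z + 1)) dz + ∫(-4/(z**2 + 9)) dz.
Step 3. Evaluate the standard form [assuming z > -1]: now 2*log(z + 1) + ∫(3*z**4) dz + ∫(3/(z - 4)) dz + ∫(-4/(z**2 + 9)) dz.
Step 4. Evaluate the standard form [assuming z > 4]: now 3*log(z - 4) + 2*log(z + 1) + ∫(3*z**4) dz + ∫(-4/(z**2 + 9)) dz.
Step 5. Evaluate the standard form: now 3*log(z - 4) + 2*log(z + 1) - 4*atan(z/3)/3 + ∫(3*z**4) dz.
Step 6. Evaluate the standard form: now 3*z**5/5 + 3*log(z - 4) + 2*log(z + 1) - 4*atan(z/3)/3.
Answer: 3*z**5/5 + 3*log(z - 4) + 2*log(z + 1) - 4*atan(z/3)/3.


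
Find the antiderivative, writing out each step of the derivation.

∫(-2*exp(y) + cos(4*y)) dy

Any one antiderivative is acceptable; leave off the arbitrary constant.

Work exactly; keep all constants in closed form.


Step 1. Rewrite: now ∫(-2*exp(y)) dy + ∫(cos(4*y)) dy.
Step 2. Evaluate the standard form: now sin(4*y)/4 + ∫(-2*exp(y)) dy.
Step 3. Evaluate the standard form: now -2*exp(y) + sin(4*y)/4.
Answer: -2*exp(y) + sin(4*y)/4.


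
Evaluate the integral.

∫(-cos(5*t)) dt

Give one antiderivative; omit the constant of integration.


Answer: -sin(5*t)/5.


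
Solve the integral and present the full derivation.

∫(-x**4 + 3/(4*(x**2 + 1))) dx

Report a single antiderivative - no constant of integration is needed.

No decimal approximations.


Step 1. Rewrite: now ∫(-x**4) dx + ∫(3/(4*(x**2 + 1))) dx.
Step 2. Evaluate the standard form: now -x**5/5 + ∫(3/(4*(x**2 + 1))) dx.
Step 3. Evaluate the standard form: now -x**5/5 + 3*atan(x)/4.
Answer: -x**5/5 + 3*atan(x)/4.


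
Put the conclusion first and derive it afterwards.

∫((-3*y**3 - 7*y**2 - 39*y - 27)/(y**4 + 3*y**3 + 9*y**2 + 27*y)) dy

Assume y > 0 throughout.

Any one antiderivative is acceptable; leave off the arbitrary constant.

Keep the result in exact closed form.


The answer is -log(y) - 2*log(y + 3) - 4*atan(y/3)/3.
Step 1. Decompose ∫((-3*y**3 - 7*y**2 - 39*y - 27)/(y**4 + 3*y**3 + 9*y**2 + 27*y)) dy by partial fractions, (-3*y**3 - 7*y**2 - 39*y - 27)/(y**4 + 3*y**3 + 9*y**2 + 27*y) = -4/(y**2 + 9) - 2/(y + 3) - 1/y: now ∫(-1/y) dy + ∫(-2/(y + 3)) dy + ∫(-4/(y**2 + 9)) dy.
Step 2. Evaluate the standard form [assuming y > -3]: now -2*log(y + 3) + ∫(-1/y) dy + ∫(-4/(y**2 + 9)) dy.
Step 3. Evaluate the standard form [assuming y > 0]: now -log(y) - 2*log(y + 3) + ∫(-4/(y**2 + 9)) dy.
Step 4. Evaluate the standard form: now -log(y) - 2*log(y + 3) - 4*atan(y/3)/3.
Answer: -log(y) - 2*log(y + 3) - 4*atan(y/3)/3.


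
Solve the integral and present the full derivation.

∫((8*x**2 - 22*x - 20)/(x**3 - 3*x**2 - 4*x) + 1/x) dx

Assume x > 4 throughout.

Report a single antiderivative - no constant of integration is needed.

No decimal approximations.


Step 1. Rewrite: now ∫(1/x) dx + ∫((8*x**2 - 22*x - 20)/(x**3 - 3*x**2 - 4*x)) dx.
Step 2. Evaluate the standard form [assuming x > 0]: now log(x) + ∫((8*x**2 - 22*x - 20)/(x**3 - 3*x**2 - 4*x)) dx.
Step 3. Decompose ∫((8*x**2 - 22*x - 20)/(x**3 - 3*x**2 - 4*x)) dx by partial fractions, (8*x**2 - 22*x - 20)/(x**3 - 3*x**2 - 4*x) = 2/(x + 1) + 1/(x - 4) + 5/x: now log(x) + ∫(5/x) dx + ∫(1/(x - 4)) dx + ∫(2/(x + 1)) dx.
Step 4. Evaluate the standard form [assuming x > 0]: now 6*log(x) + ∫(1/(x - 4)) dx + ∫(2/(x + 1)) dx.
Step 5. Evaluate the standard form [assuming x > -1]: now 6*log(x) + 2*log(x + 1) + ∫(1/(x - 4)) dx.
Step 6. Evaluate the standard form [assuming x > 4]: now 6*log(x) + log(x - 4) + 2*log(x + 1).
Answer: 6*log(x) + log(x - 4) + 2*log(x + 1).


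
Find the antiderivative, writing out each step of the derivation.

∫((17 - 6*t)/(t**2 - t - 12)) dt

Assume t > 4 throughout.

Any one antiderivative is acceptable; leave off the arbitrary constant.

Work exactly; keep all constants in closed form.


Step 1. Decompose ∫((17 - 6*t)/(t**2 - t - 12)) dt by partial fractions, (17 - 6*t)/(t**2 - t - 12) = -5/(t + 3) - 1/(t - 4): now ∫(-1/(t - 4)) dt + ∫(-5/(t + 3)) dt.
Step 2. Evaluate the standard form [assuming t > -3]: now -5*log(t + 3) + ∫(-1/(t - 4)) dt.
Step 3. Evaluate the standard form [assuming t > 4]: now -log(t - 4) - 5*log(t + 3).
Answer: -log(t - 4) - 5*log(t + 3).


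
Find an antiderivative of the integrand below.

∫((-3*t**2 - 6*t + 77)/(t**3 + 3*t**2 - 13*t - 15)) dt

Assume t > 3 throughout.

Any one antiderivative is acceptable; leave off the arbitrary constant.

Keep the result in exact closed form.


Answer: log(t - 3) - 5*log(t + 1) + log(t + 5).


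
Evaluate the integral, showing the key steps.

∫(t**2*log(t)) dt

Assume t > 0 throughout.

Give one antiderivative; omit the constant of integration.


Step 1. Integrate ∫(t**2*log(t)) dt by parts with u = log(t), dv = (t**2) dt, so v = t**3/3 [assuming t > 0]: now t**3*log(t)/3 + ∫(-t**2/3) dt.
Step 2. Evaluate the standard form: now t**3*log(t)/3 - t**3/9.
Answer: t**3*log(t)/3 - t**3/9.


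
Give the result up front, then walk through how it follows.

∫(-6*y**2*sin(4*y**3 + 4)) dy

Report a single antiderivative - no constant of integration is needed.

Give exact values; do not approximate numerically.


The answer is cos(4*y**3 + 4)/2.
Step 1. Substitute u = y**3 + 1, turning ∫(-6*y**2*sin(4*y**3 + 4)) dy into ∫(-2*sin(4*u)) du: now ∫(-2*sin(4*u)) du.
Step 2. Evaluate the standard form: now cos(4*u)/2.
Step 3. Substitute back u = y**3 + 1: now cos(4*y**3 + 4)/2.
Answer: cos(4*y**3 + 4)/2.


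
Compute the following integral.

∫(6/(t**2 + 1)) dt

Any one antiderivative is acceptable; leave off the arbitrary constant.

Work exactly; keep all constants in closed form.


Answer: 6*atan(t).


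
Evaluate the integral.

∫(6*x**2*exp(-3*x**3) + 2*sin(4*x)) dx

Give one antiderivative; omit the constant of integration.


Answer: -cos(4*x)/2 - 2*exp(-3*x**3)/3.


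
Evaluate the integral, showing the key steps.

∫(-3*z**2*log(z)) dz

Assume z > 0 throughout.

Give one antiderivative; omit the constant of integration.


Step 1. Integrate ∫(-3*z**2*log(z)) dz by parts with u = log(z), dv = (-3*z**2) dz, so v = -z**3 [assuming z > 0]: now -z**3*log(z) + ∫(z**2) dz.
Step 2. Evaluate the standard form: now -z**3*log(z) + z**3/3.
Answer: -z**3*log(z) + z**3/3.


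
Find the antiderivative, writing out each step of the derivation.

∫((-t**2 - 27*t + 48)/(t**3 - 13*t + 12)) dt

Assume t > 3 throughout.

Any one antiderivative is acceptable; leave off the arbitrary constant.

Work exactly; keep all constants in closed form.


Step 1. Decompose ∫((-t**2 - 27*t + 48)/(t**3 - 13*t + 12)) dt by partial fractions, (-t**2 - 27*t + 48)/(t**3 - 13*t + 12) = 4/(t + 4) - 2/(t - 1) - 3/(t - 3): now ∫(-3/(t - 3)) dt + ∫(-2/(t - 1)) dt + ∫(4/(t + 4)) dt.
Step 2. Evaluate the standard form [assuming t > 1]: now -2*log(t - 1) + ∫(-3/(t - 3)) dt + ∫(4/(t + 4)) dt.
Step 3. Evaluate the standard form [assuming t > 3]: now -3*log(t - 3) - 2*log(t - 1) + ∫(4/(t + 4)) dt.
Step 4. Evaluate the standard form [assuming t > -4]: now -3*log(t - 3) - 2*log(t - 1) + 4*log(t + 4).
Answer: -3*log(t - 3) - 2*log(t - 1) + 4*log(t + 4).


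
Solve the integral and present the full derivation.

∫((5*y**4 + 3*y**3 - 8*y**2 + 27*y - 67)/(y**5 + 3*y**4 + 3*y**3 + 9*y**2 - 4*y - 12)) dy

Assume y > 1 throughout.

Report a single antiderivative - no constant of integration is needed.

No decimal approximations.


Step 1. Decompose ∫((5*y**4 + 3*y**3 - 8*y**2 + 27*y - 67)/(y**5 + 3*y**4 + 3*y**3 + 9*y**2 - 4*y - 12)) dy by partial fractions, (5*y**4 + 3*y**3 - 8*y**2 + 27*y - 67)/(y**5 + 3*y**4 + 3*y**3 + 9*y**2 - 4*y - 12) = -3/(y**2 + 4) + 1/(y + 3) + 5/(y + 1) - 1/(y - 1): now ∫(-1/(y - 1)) dy + ∫(5/(y + 1)) dy + ∫(1/(y + 3)) dy + ∫(-3/(y**2 + 4)) dy.
Step 2. Evaluate the standard form [assuming y > -3]: now log(y + 3) + ∫(-1/(y - 1)) dy + ∫(5/(y + 1)) dy + ∫(-3/(y**2 + 4)) dy.
Step 3. Evaluate the standard form [assuming y > 1]: now -log(y - 1) + log(y + 3) + ∫(5/(y + 1)) dy + ∫(-3/(y**2 + 4)) dy.
Step 4. Evaluate the standard form [assuming y > -1]: now -log(y - 1) + 5*log(y + 1) + log(y + 3) + ∫(-3/(y**2 + 4)) dy.
Step 5. Evaluate the standard form: now -log(y - 1) + 5*log(y + 1) + log(y + 3) - 3*atan(y/2)/2.
Answer: -log(y - 1) + 5*log(y + 1) + log(y + 3) - 3*atan(y/2)/2.


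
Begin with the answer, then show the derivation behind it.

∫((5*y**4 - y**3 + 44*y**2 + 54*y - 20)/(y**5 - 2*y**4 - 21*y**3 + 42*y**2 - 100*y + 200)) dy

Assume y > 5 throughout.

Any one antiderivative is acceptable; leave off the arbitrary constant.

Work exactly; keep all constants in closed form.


The answer is 5*log(y - 5) - 2*log(y - 2) + 2*log(y + 5) - atan(y/2).
Step 1. Decompose ∫((5*y**4 - y**3 + 44*y**2 + 54*y - 20)/(y**5 - 2*y**4 - 21*y**3 + 42*y**2 - 100*y + 200)) dy by partial fractions, (5*y**4 - y**3 + 44*y**2 + 54*y - 20)/(y**5 - 2*y**4 - 21*y**3 + 42*y**2 - 100*y + 200) = -2/(y**2 + 4) + 2/(y + 5) - 2/(y - 2) + 5/(y - 5): now ∫(5/(y - 5)) dy + ∫(-2/(y - 2)) dy + ∫(2/(y + 5)) dy + ∫(-2/(y**2 + 4)) dy.
Step 2. Evaluate the standard form [assuming y > 5]: now 5*log(y - 5) + ∫(-2/(y - 2)) dy + ∫(2/(y + 5)) dy + ∫(-2/(y**2 + 4)) dy.
Step 3. Evaluate the standard form [assuming y > -5]: now 5*log(y - 5) + 2*log(y + 5) + ∫(-2/(y - 2)) dy + ∫(-2/(y**2 + 4)) dy.
Step 4. Evaluate the standard form [assuming y > 2]: now 5*log(y - 5) - 2*log(y - 2) + 2*log(y + 5) + ∫(-2/(y**2 + 4)) dy.
Step 5. Evaluate the standard form: now 5*log(y - 5) - 2*log(y - 2) + 2*log(y + 5) - atan(y/2).
Answer: 5*log(y - 5) - 2*log(y - 2) + 2*log(y + 5) - atan(y/2).


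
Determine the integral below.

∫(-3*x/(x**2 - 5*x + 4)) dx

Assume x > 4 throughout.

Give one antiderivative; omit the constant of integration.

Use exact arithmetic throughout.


Answer: -4*log(x - 4) + log(x - 1).


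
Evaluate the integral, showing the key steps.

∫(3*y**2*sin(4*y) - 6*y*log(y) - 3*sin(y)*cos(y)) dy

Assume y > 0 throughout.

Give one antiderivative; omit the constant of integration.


Step 1. Rewrite: now ∫(-6*y*log(y)) dy + ∫(3*y**2*sin(4*y)) dy + ∫(-3*sin(y)*cos(y)) dy.
Step 2. Integrate ∫(3*y**2*sin(4*y)) dy by parts with u = y**2, dv = (3*sin(4*y)) dy, so v = -3*cos(4*y)/4: now -3*y**2*cos(4*y)/4 + ∫(-6*y*log(y)) dy + ∫(3*y*cos(4*y)/2) dy + ∫(-3*sin(y)*cos(y)) dy.
Step 3. Integrate ∫(3*y*cos(4*y)/2) dy by parts with u = y, dv = (3*cos(4*y)/2) dy, so v = 3*sin(4*y)/8: now -3*y**2*cos(4*y)/4 + 3*y*sin(4*y)/8 + ∫(-6*y*log(y)) dy + ∫(-3*sin(y)*cos(y)) dy + ∫(-3*sin(4*y)/8) dy.
Step 4. Evaluate the standard form: now -3*y**2*cos(4*y)/4 + 3*y*sin(4*y)/8 + 3*cos(4*y)/32 + ∫(-6*y*log(y)) dy + ∫(-3*sin(y)*cos(y)) dy.
Step 5. Integrate ∫(-6*y*log(y)) dy by parts with u = log(y), dv = (-6*y) dy, so v = -3*y**2 [assuming y > 0]: now -3*y**2*log(y) - 3*y**2*cos(4*y)/4 + 3*y*sin(4*y)/8 + 3*cos(4*y)/32 + ∫(3*y) dy + ∫(-3*sin(y)*cos(y)) dy.
Step 6. Evaluate the standard form: now -3*y**2*log(y) - 3*y**2*cos(4*y)/4 + 3*y**2/2 + 3*y*sin(4*y)/8 + 3*cos(4*y)/32 + ∫(-3*sin(y)*cos(y)) dy.
Step 7. Substitute u = sin(y), turning ∫(-3*sin(y)*cos(y)) dy into ∫(-3*u) du: now -3*y**2*log(y) - 3*y**2*cos(4*y)/4 + 3*y**2/2 + 3*y*sin(4*y)/8 + 3*cos(4*y)/32 + ∫(-3*u) du.
Step 8. Evaluate the standard form: now -3*u**2/2 - 3*y**2*log(y) - 3*y**2*cos(4*y)/4 + 3*y**2/2 + 3*y*sin(4*y)/8 + 3*cos(4*y)/32.
Step 9. Substitute back u = sin(y): now -3*y**2*log(y) - 3*y**2*cos(4*y)/4 + 3*y**2/2 + 3*y*sin(4*y)/8 - 3*sin(y)**2/2 + 3*cos(4*y)/32.
Answer: -3*y**2*log(y) - 3*y**2*cos(4*y)/4 + 3*y**2/2 + 3*y*sin(4*y)/8 - 3*sin(y)**2/2 + 3*cos(4*y)/32.


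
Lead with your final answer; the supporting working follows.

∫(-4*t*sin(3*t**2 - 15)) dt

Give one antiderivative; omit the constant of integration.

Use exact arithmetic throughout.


The answer is 2*cos(3*t**2 - 15)/3.
Step 1. Substitute u = t**2 - 5, turning ∫(-4*t*sin(3*t**2 - 15)) dt into ∫(-2*sin(3*u)) du: now ∫(-2*sin(3*u)) du.
Step 2. Evaluate the standard form: now 2*cos(3*u)/3.
Step 3. Substitute back u = t**2 - 5: now 2*cos(3*t**2 - 15)/3.
Answer: 2*cos(3*t**2 - 15)/3.


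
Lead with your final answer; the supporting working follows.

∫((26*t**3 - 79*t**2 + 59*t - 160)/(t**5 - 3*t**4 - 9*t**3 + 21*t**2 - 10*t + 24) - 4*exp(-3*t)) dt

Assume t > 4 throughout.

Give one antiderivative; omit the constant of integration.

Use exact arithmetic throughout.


The answer is 2*log(t - 4) + 3*log(t - 2) - 5*log(t + 3) - 3*atan(t) + 4*exp(-3*t)/3.
Step 1. Rewrite: now ∫((26*t**3 - 79*t**2 + 59*t - 160)/(t**5 - 3*t**4 - 9*t**3 + 21*t**2 - 10*t + 24)) dt + ∫(-4*exp(-3*t)) dt.
Step 2. Evaluate the standard form: now ∫((26*t**3 - 79*t**2 + 59*t - 160)/(t**5 - 3*t**4 - 9*t**3 + 21*t**2 - 10*t + 24)) dt + 4*exp(-3*t)/3.
Step 3. Decompose ∫((26*t**3 - 79*t**2 + 59*t - 160)/(t**5 - 3*t**4 - 9*t**3 + 21*t**2 - 10*t + 24)) dt by partial fractions, (26*t**3 - 79*t**2 + 59*t - 160)/(t**5 - 3*t**4 - 9*t**3 + 21*t**2 - 10*t + 24) = -3/(t**2 + 1) - 5/(t + 3) + 3/(t - 2) + 2/(t - 4): now ∫(2/(t - 4)) dt + ∫(3/(t - 2)) dt + ∫(-5/(t + 3)) dt + ∫(-3/(t**2 + 1)) dt + 4*exp(-3*t)/3.
Step 4. Evaluate the standard form [assuming t > -3]: now -5*log(t + 3) + ∫(2/(t - 4)) dt + ∫(3/(t - 2)) dt + ∫(-3/(t**2 + 1)) dt + 4*exp(-3*t)/3.
Step 5. Evaluate the standard form [assuming t > 4]: now 2*log(t - 4) - 5*log(t + 3) + ∫(3/(t - 2)) dt + ∫(-3/(t**2 + 1)) dt + 4*exp(-3*t)/3.
Step 6. Evaluate the standard form [assuming t > 2]: now 2*log(t - 4) + 3*log(t - 2) - 5*log(t + 3) + ∫(-3/(t**2 + 1)) dt + 4*exp(-3*t)/3.
Step 7. Evaluate the standard form: now 2*log(t - 4) + 3*log(t - 2) - 5*log(t + 3) - 3*atan(t) + 4*exp(-3*t)/3.
Answer: 2*log(t - 4) + 3*log(t - 2) - 5*log(t + 3) - 3*atan(t) + 4*exp(-3*t)/3.


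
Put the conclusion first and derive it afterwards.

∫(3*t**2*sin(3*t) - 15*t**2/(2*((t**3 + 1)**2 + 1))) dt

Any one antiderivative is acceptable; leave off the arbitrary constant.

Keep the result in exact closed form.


The answer is -t**2*cos(3*t) + 2*t*sin(3*t)/3 + 2*cos(3*t)/9 - 5*atan(t**3 + 1)/2.
Step 1. Rewrite: now ∫(-15*t**2/(2*((t**3 + 1)**2 + 1))) dt + ∫(3*t**2*sin(3*t)) dt.
Step 2. Integrate ∫(3*t**2*sin(3*t)) dt by parts with u = t**2, dv = (3*sin(3*t)) dt, so v = -cos(3*t): now -t**2*cos(3*t) + ∫(2*t*cos(3*t)) dt + ∫(-15*t**2/(2*((t**3 + 1)**2 + 1))) dt.
Step 3. Integrate ∫(2*t*cos(3*t)) dt by parts with u = t, dv = (2*cos(3*t)) dt, so v = 2*sin(3*t)/3: now -t**2*cos(3*t) + 2*t*sin(3*t)/3 + ∫(-15*t**2/(2*((t**3 + 1)**2 + 1))) dt + ∫(-2*sin(3*t)/3) dt.
Step 4. Evaluate the standard form: now -t**2*cos(3*t) + 2*t*sin(3*t)/3 + 2*cos(3*t)/9 + ∫(-15*t**2/(2*((t**3 + 1)**2 + 1))) dt.
Step 5. Substitute u = t**3 + 1, turning ∫(-15*t**2/(2*((t**3 + 1)**2 + 1))) dt into ∫(-5/(2*(u**2 + 1))) du: now -t**2*cos(3*t) + 2*t*sin(3*t)/3 + 2*cos(3*t)/9 + ∫(-5/(2*(u**2 + 1))) du.
Step 6. Evaluate the standard form: now -t**2*cos(3*t) + 2*t*sin(3*t)/3 + 2*cos(3*t)/9 - 5*atan(u)/2.
Step 7. Substitute back u = t**3 + 1: now -t**2*cos(3*t) + 2*t*sin(3*t)/3 + 2*cos(3*t)/9 - 5*atan(t**3 + 1)/2.
Answer: -t**2*cos(3*t) + 2*t*sin(3*t)/3 + 2*cos(3*t)/9 - 5*atan(t**3 + 1)/2.


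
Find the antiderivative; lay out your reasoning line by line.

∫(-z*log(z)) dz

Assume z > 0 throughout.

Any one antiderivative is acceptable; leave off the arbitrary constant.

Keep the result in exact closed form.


Step 1. Integrate ∫(-z*log(z)) dz by parts with u = log(z), dv = (-z) dz, so v = -z**2/2 [assuming z > 0]: now -z**2*log(z)/2 + ∫(z/2) dz.
Step 2. Evaluate the standard form: now -z**2*log(z)/2 + z**2/4.
Answer: -z**2*log(z)/2 + z**2/4.


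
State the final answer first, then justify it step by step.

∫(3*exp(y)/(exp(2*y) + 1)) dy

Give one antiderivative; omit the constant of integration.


The answer is 3*atan(exp(y)).
Step 1. Substitute u = exp(y), turning ∫(3*exp(y)/(exp(2*y) + 1)) dy into ∫(3/(u**2 + 1)) du: now ∫(3/(u**2 + 1)) du.
Step 2. Evaluate the standard form: now 3*atan(u).
Step 3. Substitute back u = exp(y): now 3*atan(exp(y)).
Answer: 3*atan(exp(y)).


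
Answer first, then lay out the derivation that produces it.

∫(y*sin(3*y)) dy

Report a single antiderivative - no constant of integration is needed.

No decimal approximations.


The answer is -y*cos(3*y)/3 + sin(3*y)/9.
Step 1. Integrate ∫(y*sin(3*y)) dy by parts with u = y, dv = (sin(3*y)) dy, so v = -cos(3*y)/3: now -y*cos(3*y)/3 + ∫(cos(3*y)/3) dy.
Step 2. Evaluate the standard form: now -y*cos(3*y)/3 + sin(3*y)/9.
Answer: -y*cos(3*y)/3 + sin(3*y)/9.


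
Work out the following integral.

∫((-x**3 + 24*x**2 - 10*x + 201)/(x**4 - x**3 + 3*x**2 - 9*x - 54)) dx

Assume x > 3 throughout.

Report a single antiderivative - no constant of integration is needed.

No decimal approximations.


Answer: 4*log(x - 3) - 5*log(x + 2) + atan(x/3)/3.


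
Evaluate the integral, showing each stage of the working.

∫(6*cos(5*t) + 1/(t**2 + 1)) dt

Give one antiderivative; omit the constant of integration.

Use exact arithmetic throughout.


Step 1. Rewrite: now ∫(1/(t**2 + 1)) dt + ∫(6*cos(5*t)) dt.
Step 2. Evaluate the standard form: now atan(t) + ∫(6*cos(5*t)) dt.
Step 3. Evaluate the standard form: now 6*sin(5*t)/5 + atan(t).
Answer: 6*sin(5*t)/5 + atan(t).


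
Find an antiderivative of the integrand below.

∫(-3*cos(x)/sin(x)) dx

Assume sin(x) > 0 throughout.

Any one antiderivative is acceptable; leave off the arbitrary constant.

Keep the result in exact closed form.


Answer: -3*log(sin(x)).


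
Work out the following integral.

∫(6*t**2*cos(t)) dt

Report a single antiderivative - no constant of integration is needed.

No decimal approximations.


Answer: 6*t**2*sin(t) + 12*t*cos(t) - 12*sin(t).


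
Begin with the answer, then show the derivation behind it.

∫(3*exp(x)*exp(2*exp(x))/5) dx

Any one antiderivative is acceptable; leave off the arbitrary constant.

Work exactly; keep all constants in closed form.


The answer is 3*exp(2*exp(x))/10.
Step 1. Substitute u = exp(x), turning ∫(3*exp(x)*exp(2*exp(x))/5) dx into ∫(3*exp(2*u)/5) du: now ∫(3*exp(2*u)/5) du.
Step 2. Evaluate the standard form: now 3*exp(2*u)/10.
Step 3. Substitute back u = exp(x): now 3*exp(2*exp(x))/10.
Answer: 3*exp(2*exp(x))/10.


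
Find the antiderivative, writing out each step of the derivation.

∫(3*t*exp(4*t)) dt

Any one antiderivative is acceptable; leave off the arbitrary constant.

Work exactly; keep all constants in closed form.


Step 1. Integrate ∫(3*t*exp(4*t)) dt by parts with u = t, dv = (3*exp(4*t)) dt, so v = 3*exp(4*t)/4: now 3*t*exp(4*t)/4 + ∫(-3*exp(4*t)/4) dt.
Step 2. Evaluate the standard form: now 3*t*exp(4*t)/4 - 3*exp(4*t)/16.
Answer: 3*t*exp(4*t)/4 - 3*exp(4*t)/16.


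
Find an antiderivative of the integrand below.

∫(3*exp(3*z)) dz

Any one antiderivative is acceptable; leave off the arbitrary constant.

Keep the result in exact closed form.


Answer: exp(3*z).


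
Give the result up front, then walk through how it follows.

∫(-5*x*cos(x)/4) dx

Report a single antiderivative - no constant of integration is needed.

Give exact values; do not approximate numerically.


The answer is -5*x*sin(x)/4 - 5*cos(x)/4.
Step 1. Integrate ∫(-5*x*cos(x)/4) dx by parts with u = x, dv = (-5*cos(x)/4) dx, so v = -5*sin(x)/4: now -5*x*sin(x)/4 + ∫(5*sin(x)/4) dx.
Step 2. Evaluate the standard form: now -5*x*sin(x)/4 - 5*cos(x)/4.
Answer: -5*x*sin(x)/4 - 5*cos(x)/4.


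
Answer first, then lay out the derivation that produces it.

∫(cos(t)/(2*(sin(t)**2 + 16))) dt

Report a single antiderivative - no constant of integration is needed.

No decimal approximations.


The answer is atan(sin(t)/4)/8.
Step 1. Substitute u = sin(t), turning ∫(cos(t)/(2*(sin(t)**2 + 16))) dt into ∫(1/(2*(u**2 + 16))) du: now ∫(1/(2*(u**2 + 16))) du.
Step 2. Evaluate the standard form: now atan(u/4)/8.
Step 3. Substitute back u = sin(t): now atan(sin(t)/4)/8.
Answer: atan(sin(t)/4)/8.


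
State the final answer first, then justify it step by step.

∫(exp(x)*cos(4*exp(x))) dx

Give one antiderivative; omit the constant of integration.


The answer is sin(4*exp(x))/4.
Step 1. Substitute u = exp(x), turning ∫(exp(x)*cos(4*exp(x))) dx into ∫(cos(4*u)) du: now ∫(cos(4*u)) du.
Step 2. Evaluate the standard form: now sin(4*u)/4.
Step 3. Substitute back u = exp(x): now sin(4*exp(x))/4.
Answer: sin(4*exp(x))/4.


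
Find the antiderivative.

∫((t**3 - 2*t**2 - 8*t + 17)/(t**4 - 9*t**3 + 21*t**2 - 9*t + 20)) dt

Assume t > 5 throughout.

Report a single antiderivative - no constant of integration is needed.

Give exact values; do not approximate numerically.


Answer: 2*log(t - 5) - log(t - 4) + atan(t).


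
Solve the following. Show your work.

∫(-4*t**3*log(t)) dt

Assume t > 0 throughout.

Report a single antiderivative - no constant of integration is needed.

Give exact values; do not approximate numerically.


Step 1. Integrate ∫(-4*t**3*log(t)) dt by parts with u = log(t), dv = (-4*t**3) dt, so v = -t**4 [assuming t > 0]: now -t**4*log(t) + ∫(t**3) dt.
Step 2. Evaluate the standard form: now -t**4*log(t) + t**4/4.
Answer: -t**4*log(t) + t**4/4.


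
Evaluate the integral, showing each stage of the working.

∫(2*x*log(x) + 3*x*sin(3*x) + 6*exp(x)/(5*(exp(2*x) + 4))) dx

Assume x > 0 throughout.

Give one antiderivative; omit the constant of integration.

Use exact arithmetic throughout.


Step 1. Rewrite: now ∫(2*x*log(x)) dx + ∫(3*x*sin(3*x)) dx + ∫(6*exp(x)/(5*(exp(2*x) + 4))) dx.
Step 2. Integrate ∫(2*x*log(x)) dx by parts with u = log(x), dv = (2*x) dx, so v = x**2 [assuming x > 0]: now x**2*log(x) + ∫(-x) dx + ∫(3*x*sin(3*x)) dx + ∫(6*exp(x)/(5*(exp(2*x) + 4))) dx.
Step 3. Evaluate the standard form: now x**2*log(x) - x**2/2 + ∫(3*x*sin(3*x)) dx + ∫(6*exp(x)/(5*(exp(2*x) + 4))) dx.
Step 4. Substitute u = exp(x), turning ∫(6*exp(x)/(5*(exp(2*x) + 4))) dx into ∫(6/(5*(u**2 + 4))) du: now x**2*log(x) - x**2/2 + ∫(3*x*sin(3*x)) dx + ∫(6/(5*(u**2 + 4))) du.
Step 5. Evaluate the standard form: now x**2*log(x) - x**2/2 + 3*atan(u/2)/5 + ∫(3*x*sin(3*x)) dx.
Step 6. Substitute back u = exp(x): now x**2*log(x) - x**2/2 + 3*atan(exp(x)/2)/5 + ∫(3*x*sin(3*x)) dx.
Step 7. Integrate ∫(3*x*sin(3*x)) dx by parts with u = x, dv = (3*sin(3*x)) dx, so v = -cos(3*x): now x**2*log(x) - x**2/2 - x*cos(3*x) + 3*atan(exp(x)/2)/5 + ∫(cos(3*x)) dx.
Step 8. Evaluate the standard form: now x**2*log(x) - x**2/2 - x*cos(3*x) + sin(3*x)/3 + 3*atan(exp(x)/2)/5.
Answer: x**2*log(x) - x**2/2 - x*cos(3*x) + sin(3*x)/3 + 3*atan(exp(x)/2)/5.


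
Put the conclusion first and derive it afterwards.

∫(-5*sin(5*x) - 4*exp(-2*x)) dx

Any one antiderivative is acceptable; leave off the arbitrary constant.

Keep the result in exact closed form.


The answer is cos(5*x) + 2*exp(-2*x).
Step 1. Rewrite: now ∫(-4*exp(-2*x)) dx + ∫(-5*sin(5*x)) dx.
Step 2. Evaluate the standard form: now cos(5*x) + ∫(-4*exp(-2*x)) dx.
Step 3. Evaluate the standard form: now cos(5*x) + 2*exp(-2*x).
Answer: cos(5*x) + 2*exp(-2*x).


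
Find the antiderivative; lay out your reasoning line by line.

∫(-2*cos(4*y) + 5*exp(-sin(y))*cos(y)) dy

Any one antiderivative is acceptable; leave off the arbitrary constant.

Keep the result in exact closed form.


Step 1. Rewrite: now ∫(5*exp(-sin(y))*cos(y)) dy + ∫(-2*cos(4*y)) dy.
Step 2. Evaluate the standard form: now -sin(4*y)/2 + ∫(5*exp(-sin(y))*cos(y)) dy.
Step 3. Substitute u = sin(y), turning ∫(5*exp(-sin(y))*cos(y)) dy into ∫(5*exp(-u)) du: now -sin(4*y)/2 + ∫(5*exp(-u)) du.
Step 4. Evaluate the standard form: now -sin(4*y)/2 - 5*exp(-u).
Step 5. Substitute back u = sin(y): now -sin(4*y)/2 - 5*exp(-sin(y)).
Answer: -sin(4*y)/2 - 5*exp(-sin(y)).


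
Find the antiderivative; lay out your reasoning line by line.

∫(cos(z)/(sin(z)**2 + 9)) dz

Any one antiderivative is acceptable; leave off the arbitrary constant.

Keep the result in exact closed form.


Step 1. Substitute u = sin(z), turning ∫(cos(z)/(sin(z)**2 + 9)) dz into ∫(1/(u**2 + 9)) du: now ∫(1/(u**2 + 9)) du.
Step 2. Evaluate the standard form: now atan(u/3)/3.
Step 3. Substitute back u = sin(z): now atan(sin(z)/3)/3.
Answer: atan(sin(z)/3)/3.


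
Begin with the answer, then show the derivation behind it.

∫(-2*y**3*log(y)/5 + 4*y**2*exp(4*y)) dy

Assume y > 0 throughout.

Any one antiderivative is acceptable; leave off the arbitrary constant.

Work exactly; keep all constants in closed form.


The answer is -y**4*log(y)/10 + y**4/40 + y**2*exp(4*y) - y*exp(4*y)/2 + exp(4*y)/8.
Step 1. Rewrite: now ∫(4*y**2*exp(4*y)) dy + ∫(-2*y**3*log(y)/5) dy.
Step 2. Integrate ∫(-2*y**3*log(y)/5) dy by parts with u = log(y), dv = (-2*y**3/5) dy, so v = -y**4/10 [assuming y > 0]: now -y**4*log(y)/10 + ∫(y**3/10) dy + ∫(4*y**2*exp(4*y)) dy.
Step 3. Evaluate the standard form: now -y**4*log(y)/10 + y**4/40 + ∫(4*y**2*exp(4*y)) dy.
Step 4. Integrate ∫(4*y**2*exp(4*y)) dy by parts with u = y**2, dv = (4*exp(4*y)) dy, so v = exp(4*y): now -y**4*log(y)/10 + y**4/40 + y**2*exp(4*y) + ∫(-2*y*exp(4*y)) dy.
Step 5. Integrate ∫(-2*y*exp(4*y)) dy by parts with u = y, dv = (-2*exp(4*y)) dy, so v = -exp(4*y)/2: now -y**4*log(y)/10 + y**4/40 + y**2*exp(4*y) - y*exp(4*y)/2 + ∫(exp(4*y)/2) dy.
Step 6. Evaluate the standard form: now -y**4*log(y)/10 + y**4/40 + y**2*exp(4*y) - y*exp(4*y)/2 + exp(4*y)/8.
Answer: -y**4*log(y)/10 + y**4/40 + y**2*exp(4*y) - y*exp(4*y)/2 + exp(4*y)/8.


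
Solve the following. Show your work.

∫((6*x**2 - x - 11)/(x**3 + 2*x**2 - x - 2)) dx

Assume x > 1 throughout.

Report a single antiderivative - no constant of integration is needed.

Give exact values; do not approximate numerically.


Step 1. Decompose ∫((6*x**2 - x - 11)/(x**3 + 2*x**2 - x - 2)) dx by partial fractions, (6*x**2 - x - 11)/(x**3 + 2*x**2 - x - 2) = 5/(x + 2) + 2/(x + 1) - 1/(x - 1): now ∫(-1/(x - 1)) dx + ∫(2/(x + 1)) dx + ∫(5/(x + 2)) dx.
Step 2. Evaluate the standard form [assuming x > -2]: now 5*log(x + 2) + ∫(-1/(x - 1)) dx + ∫(2/(x + 1)) dx.
Step 3. Evaluate the standard form [assuming x > -1]: now 2*log(x + 1) + 5*log(x + 2) + ∫(-1/(x - 1)) dx.
Step 4. Evaluate the standard form [assuming x > 1]: now -log(x - 1) + 2*log(x + 1) + 5*log(x + 2).
Answer: -log(x - 1) + 2*log(x + 1) + 5*log(x + 2).
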